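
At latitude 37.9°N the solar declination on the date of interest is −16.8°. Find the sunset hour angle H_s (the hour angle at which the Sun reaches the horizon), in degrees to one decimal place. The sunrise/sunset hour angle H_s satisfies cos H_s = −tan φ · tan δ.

cos H_s = −tan(37.9°) · tan(-16.8°) = 0.2350, so H_s = arccos(0.2350) = 76.41°.

76.4°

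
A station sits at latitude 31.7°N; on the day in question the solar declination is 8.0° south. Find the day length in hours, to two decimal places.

The sunset hour angle satisfies cos H_s = −tan φ tan δ = 0.0868, giving H_s = 85.02°.
Day length = 2 H_s / 15° h⁻¹ = 170.04° / 15 = 11.336 h.

11.34 hours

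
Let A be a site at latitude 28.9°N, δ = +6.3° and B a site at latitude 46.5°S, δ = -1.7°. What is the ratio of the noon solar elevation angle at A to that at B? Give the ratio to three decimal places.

1.491

A: 90° − |28.9 − (6.3)| = 67.40°.
B: 90° − |-46.5 − (-1.7)| = 45.20°.
Ratio A/B = 67.4000 / 45.2000 = 1.4912.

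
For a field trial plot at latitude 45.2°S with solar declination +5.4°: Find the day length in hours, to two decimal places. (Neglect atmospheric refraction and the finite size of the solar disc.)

11.27 hours

cos H_s = −tan(-45.2°) · tan(5.4°) = 0.0952, so H_s = arccos(0.0952) = 84.54°.
Day length = 2 H_s / 15° h⁻¹ = 169.08° / 15 = 11.272 h.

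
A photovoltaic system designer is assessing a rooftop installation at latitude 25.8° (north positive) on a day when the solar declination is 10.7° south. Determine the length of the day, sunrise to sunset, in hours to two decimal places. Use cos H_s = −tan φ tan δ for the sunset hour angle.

11.30 hours

−tan φ tan δ = −(0.4834)(-0.1890) = 0.0914; H_s = arccos(0.0914) = 84.76°.
Day length = 2 H_s / 15° h⁻¹ = 169.52° / 15 = 11.301 h.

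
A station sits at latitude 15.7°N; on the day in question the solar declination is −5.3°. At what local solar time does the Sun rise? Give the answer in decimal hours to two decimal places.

cos H_s = −tan(15.7°) · tan(-5.3°) = 0.0261, so H_s = arccos(0.0261) = 88.50°.
Sunrise is at 12 − H_s/15 = 12 − 5.900 = 6.100 h local solar time.

6.10 h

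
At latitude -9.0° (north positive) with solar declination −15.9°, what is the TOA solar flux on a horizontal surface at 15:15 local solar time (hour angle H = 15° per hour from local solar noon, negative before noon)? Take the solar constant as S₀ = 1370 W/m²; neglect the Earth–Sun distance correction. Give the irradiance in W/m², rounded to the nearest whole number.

Hour angle H = 15° × (15.25 − 12) = 48.75°.
cos θ_z = sin(-9.0°) sin(-15.9°) + cos(-9.0°) cos(-15.9°) cos(48.75°) = 0.0429 + 0.6263 = 0.6692.
Top-of-atmosphere irradiance = S₀ cos θ_z = 1370 × 0.6692 = 916.80 W/m².

917 W/m²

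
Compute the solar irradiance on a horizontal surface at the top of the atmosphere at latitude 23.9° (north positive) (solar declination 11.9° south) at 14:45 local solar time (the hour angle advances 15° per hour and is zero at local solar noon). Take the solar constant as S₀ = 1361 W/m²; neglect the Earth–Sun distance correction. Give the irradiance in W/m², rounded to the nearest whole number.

Hour angle H = 15° × (14.75 − 12) = 41.25°.
cos θ_z = sin(23.9°) sin(-11.9°) + cos(23.9°) cos(-11.9°) cos(41.25°) = -0.0835 + 0.6726 = 0.5891.
Top-of-atmosphere irradiance = S₀ cos θ_z = 1361 × 0.5891 = 801.77 W/m².

802 W/m²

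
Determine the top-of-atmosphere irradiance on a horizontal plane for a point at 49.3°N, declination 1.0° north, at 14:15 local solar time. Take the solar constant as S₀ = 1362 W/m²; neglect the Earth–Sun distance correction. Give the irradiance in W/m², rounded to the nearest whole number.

Hour angle H = 15° × (14.25 − 12) = 33.75°.
cos θ_z = sin(49.3°) sin(1.0°) + cos(49.3°) cos(1.0°) cos(33.75°) = 0.0132 + 0.5421 = 0.5553.
Top-of-atmosphere irradiance = S₀ cos θ_z = 1362 × 0.5553 = 756.32 W/m².

756 W/m²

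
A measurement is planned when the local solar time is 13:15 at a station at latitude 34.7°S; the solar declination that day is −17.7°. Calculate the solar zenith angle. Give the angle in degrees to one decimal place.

23.8°

Hour angle H = 15° × (13.25 − 12) = 18.75°.
cos θ_z = sin φ sin δ + cos φ cos δ cos H = (-0.5693)(-0.3040) + (0.8221)(0.9527)(0.9469) = 0.9147.
θ_z = arccos(0.9147) = 23.84°.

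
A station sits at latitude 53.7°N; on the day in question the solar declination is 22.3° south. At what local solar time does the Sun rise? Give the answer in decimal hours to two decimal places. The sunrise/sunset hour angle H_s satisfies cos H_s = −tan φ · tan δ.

8.26 h

The sunset hour angle satisfies cos H_s = −tan φ tan δ = 0.5583, giving H_s = 56.06°.
Sunrise is at 12 − H_s/15 = 12 − 3.737 = 8.263 h local solar time.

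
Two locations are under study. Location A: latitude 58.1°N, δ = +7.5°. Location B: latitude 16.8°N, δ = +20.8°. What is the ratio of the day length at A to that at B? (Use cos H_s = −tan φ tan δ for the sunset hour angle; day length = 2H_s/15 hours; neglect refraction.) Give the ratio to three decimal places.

A: H_s = arccos(−tan 58.1° · tan 7.5°) = 102.21°, so 2H_s/15 = 13.6280 h.
B: H_s = arccos(−tan 16.8° · tan 20.8°) = 96.59°, so 2H_s/15 = 12.8787 h.
Ratio A/B = 13.6280 / 12.8787 = 1.0582.

1.058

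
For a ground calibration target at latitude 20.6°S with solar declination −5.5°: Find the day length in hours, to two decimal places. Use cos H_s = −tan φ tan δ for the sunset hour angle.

12.28 hours

−tan φ tan δ = −(-0.3759)(-0.0963) = -0.0362; H_s = arccos(-0.0362) = 92.07°.
Day length = 2 H_s / 15° h⁻¹ = 184.14° / 15 = 12.276 h.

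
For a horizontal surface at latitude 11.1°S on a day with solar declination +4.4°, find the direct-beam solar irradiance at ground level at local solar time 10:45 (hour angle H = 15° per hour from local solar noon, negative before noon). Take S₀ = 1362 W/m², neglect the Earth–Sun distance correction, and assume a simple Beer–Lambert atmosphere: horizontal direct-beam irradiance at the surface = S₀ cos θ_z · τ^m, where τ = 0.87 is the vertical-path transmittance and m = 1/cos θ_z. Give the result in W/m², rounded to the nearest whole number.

1066 W/m²

Hour angle H = 15° × (10.75 − 12) = -18.75°.
With φ = -11.1°, δ = 4.4°, H = -18.75°: sin φ sin δ = -0.0148, cos φ cos δ cos H = 0.9265, so cos θ_z = 0.9117.
Air mass m = 1/cos θ_z = 1/0.9117 = 1.097; τ^m = 0.87^1.097 = 0.8583.
Surface direct beam = 1362 × 0.9117 × 0.8583 = 1065.78 W/m².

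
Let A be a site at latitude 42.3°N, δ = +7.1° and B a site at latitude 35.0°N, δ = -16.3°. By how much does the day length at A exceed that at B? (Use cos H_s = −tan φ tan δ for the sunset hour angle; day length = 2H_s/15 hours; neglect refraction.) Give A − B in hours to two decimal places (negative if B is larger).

+2.44 h

A: H_s = arccos(−tan 42.3° · tan 7.1°) = 96.51°, so 2H_s/15 = 12.8680 h.
B: H_s = arccos(−tan 35.0° · tan -16.3°) = 78.18°, so 2H_s/15 = 10.4240 h.
A − B = 12.8680 − 10.4240 = 2.4440 h.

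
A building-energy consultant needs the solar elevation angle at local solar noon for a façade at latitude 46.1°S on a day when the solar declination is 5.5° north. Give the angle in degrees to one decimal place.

38.4°

At local solar noon the hour angle is zero, so the elevation is 90° − |φ − δ| = 90° − |-46.1° − (5.5°)| = 90° − 51.6° = 38.4°.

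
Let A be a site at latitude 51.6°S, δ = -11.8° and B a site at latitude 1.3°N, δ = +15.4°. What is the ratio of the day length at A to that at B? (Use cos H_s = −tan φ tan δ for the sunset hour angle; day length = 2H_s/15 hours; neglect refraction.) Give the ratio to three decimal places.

A: H_s = arccos(−tan -51.6° · tan -11.8°) = 105.28°, so 2H_s/15 = 14.0373 h.
B: H_s = arccos(−tan 1.3° · tan 15.4°) = 90.36°, so 2H_s/15 = 12.0480 h.
Ratio A/B = 14.0373 / 12.0480 = 1.1651.

1.165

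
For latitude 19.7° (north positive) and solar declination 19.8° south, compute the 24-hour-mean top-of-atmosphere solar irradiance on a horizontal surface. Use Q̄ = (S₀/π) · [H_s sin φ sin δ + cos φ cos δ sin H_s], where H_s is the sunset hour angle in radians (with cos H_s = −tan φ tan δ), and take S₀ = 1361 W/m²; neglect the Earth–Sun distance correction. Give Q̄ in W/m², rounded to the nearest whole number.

309 W/m²

−tan φ tan δ = −(0.3581)(-0.3600) = 0.1289; H_s = arccos(0.1289) = 82.59°. In radians, H_s = 1.4415.
H_s sin φ sin δ = 1.4415 × 0.3371 × -0.3387 = -0.1646.
cos φ cos δ sin H_s = 0.9415 × 0.9409 × 0.9917 = 0.8785.
Q̄ = (1361/π) × (-0.1646 + 0.8785) = 433.22 × 0.7139 = 309.28 W/m².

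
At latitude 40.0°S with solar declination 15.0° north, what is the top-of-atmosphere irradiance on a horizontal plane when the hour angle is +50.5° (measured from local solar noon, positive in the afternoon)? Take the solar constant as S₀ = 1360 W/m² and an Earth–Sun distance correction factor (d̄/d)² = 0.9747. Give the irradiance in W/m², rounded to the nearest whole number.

cos θ_z = sin φ sin δ + cos φ cos δ cos H = (-0.6428)(0.2588) + (0.7660)(0.9659)(0.6361) = 0.3043.
Top-of-atmosphere irradiance = S₀ (d̄/d)² cos θ_z = 1360 × 0.9747 × 0.3043 = 403.38 W/m².

403 W/m²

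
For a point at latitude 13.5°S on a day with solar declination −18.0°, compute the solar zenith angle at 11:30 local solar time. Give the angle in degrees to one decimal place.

Hour angle H = 15° × (11.5 − 12) = -7.50°.
With φ = -13.5°, δ = -18.0°, H = -7.50°: sin φ sin δ = 0.0721, cos φ cos δ cos H = 0.9169, so cos θ_z = 0.9890.
θ_z = arccos(0.9890) = 8.51°.

8.5°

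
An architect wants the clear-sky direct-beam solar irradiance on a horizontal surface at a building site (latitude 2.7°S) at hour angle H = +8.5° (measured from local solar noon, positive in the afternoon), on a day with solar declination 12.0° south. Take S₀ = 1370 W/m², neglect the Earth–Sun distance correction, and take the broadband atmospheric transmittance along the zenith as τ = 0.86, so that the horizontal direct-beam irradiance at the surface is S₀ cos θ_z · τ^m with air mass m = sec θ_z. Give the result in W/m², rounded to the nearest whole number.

cos θ_z = sin(-2.7°) sin(-12.0°) + cos(-2.7°) cos(-12.0°) cos(8.50°) = 0.0098 + 0.9663 = 0.9761.
Air mass m = 1/cos θ_z = 1/0.9761 = 1.024; τ^m = 0.86^1.024 = 0.8569.
Surface direct beam = 1370 × 0.9761 × 0.8569 = 1145.90 W/m².

1146 W/m²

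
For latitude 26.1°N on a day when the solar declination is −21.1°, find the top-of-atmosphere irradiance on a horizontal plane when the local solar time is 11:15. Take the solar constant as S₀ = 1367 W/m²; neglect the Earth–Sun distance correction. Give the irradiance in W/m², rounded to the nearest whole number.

Hour angle H = 15° × (11.25 − 12) = -11.25°.
cos θ_z = sin(26.1°) sin(-21.1°) + cos(26.1°) cos(-21.1°) cos(-11.25°) = -0.1584 + 0.8217 = 0.6633.
Top-of-atmosphere irradiance = S₀ cos θ_z = 1367 × 0.6633 = 906.73 W/m².

907 W/m²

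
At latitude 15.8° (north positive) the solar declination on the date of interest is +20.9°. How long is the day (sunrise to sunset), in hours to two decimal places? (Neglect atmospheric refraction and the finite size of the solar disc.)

12.83 hours

The sunset hour angle satisfies cos H_s = −tan φ tan δ = -0.1081, giving H_s = 96.21°.
Day length = 2 H_s / 15° h⁻¹ = 192.42° / 15 = 12.828 h.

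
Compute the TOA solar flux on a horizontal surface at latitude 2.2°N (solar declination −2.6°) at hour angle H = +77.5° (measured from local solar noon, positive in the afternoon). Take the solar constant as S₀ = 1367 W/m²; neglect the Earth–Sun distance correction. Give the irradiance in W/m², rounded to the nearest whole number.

cos θ_z = sin φ sin δ + cos φ cos δ cos H = (0.0384)(-0.0454) + (0.9993)(0.9990)(0.2164) = 0.2143.
Top-of-atmosphere irradiance = S₀ cos θ_z = 1367 × 0.2143 = 292.95 W/m².

293 W/m²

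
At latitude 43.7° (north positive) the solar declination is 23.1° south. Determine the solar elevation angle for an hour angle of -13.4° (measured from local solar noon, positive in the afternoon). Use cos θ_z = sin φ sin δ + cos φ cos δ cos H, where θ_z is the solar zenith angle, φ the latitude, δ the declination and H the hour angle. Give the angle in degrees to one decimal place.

22.1°

With φ = 43.7°, δ = -23.1°, H = -13.40°: sin φ sin δ = -0.2711, cos φ cos δ cos H = 0.6469, so cos θ_z = 0.3758.
θ_z = arccos(0.3758) = 67.93°, so the elevation is 90° − 67.93° = 22.07°.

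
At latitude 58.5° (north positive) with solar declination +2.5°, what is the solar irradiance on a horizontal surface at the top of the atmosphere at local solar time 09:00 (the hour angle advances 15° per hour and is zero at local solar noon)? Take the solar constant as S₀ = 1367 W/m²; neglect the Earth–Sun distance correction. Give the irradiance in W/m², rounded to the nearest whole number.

555 W/m²

Hour angle H = 15° × (9 − 12) = -45.00°.
cos θ_z = sin(58.5°) sin(2.5°) + cos(58.5°) cos(2.5°) cos(-45.00°) = 0.0372 + 0.3691 = 0.4063.
Top-of-atmosphere irradiance = S₀ cos θ_z = 1367 × 0.4063 = 555.41 W/m².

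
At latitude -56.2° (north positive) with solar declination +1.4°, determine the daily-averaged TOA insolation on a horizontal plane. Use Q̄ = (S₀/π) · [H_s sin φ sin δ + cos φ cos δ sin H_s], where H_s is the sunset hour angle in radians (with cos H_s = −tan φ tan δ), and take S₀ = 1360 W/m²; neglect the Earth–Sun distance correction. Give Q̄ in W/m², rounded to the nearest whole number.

227 W/m²

The sunset hour angle satisfies cos H_s = −tan φ tan δ = 0.0365, giving H_s = 87.91°. In radians, H_s = 1.5343.
H_s sin φ sin δ = 1.5343 × -0.8310 × 0.0244 = -0.0311.
cos φ cos δ sin H_s = 0.5563 × 0.9997 × 0.9993 = 0.5557.
Q̄ = (1360/π) × (-0.0311 + 0.5557) = 432.90 × 0.5246 = 227.10 W/m².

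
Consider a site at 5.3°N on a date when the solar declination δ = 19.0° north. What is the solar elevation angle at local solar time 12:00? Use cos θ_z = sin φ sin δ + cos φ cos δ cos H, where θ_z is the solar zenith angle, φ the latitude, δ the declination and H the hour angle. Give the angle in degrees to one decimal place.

76.3°

Hour angle H = 15° × (12 − 12) = 0.00°.
cos θ_z = sin φ sin δ + cos φ cos δ cos H = (0.0924)(0.3256) + (0.9957)(0.9455)(1.0000) = 0.9715.
θ_z = arccos(0.9715) = 13.71°, so the elevation is 90° − 13.71° = 76.29°.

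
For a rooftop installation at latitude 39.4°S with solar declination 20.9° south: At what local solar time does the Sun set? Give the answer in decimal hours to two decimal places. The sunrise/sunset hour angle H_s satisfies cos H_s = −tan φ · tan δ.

19.22 h

−tan φ tan δ = −(-0.8214)(-0.3819) = -0.3137; H_s = arccos(-0.3137) = 108.28°.
Sunset is at 12 + H_s/15 = 12 + 7.219 = 19.219 h local solar time.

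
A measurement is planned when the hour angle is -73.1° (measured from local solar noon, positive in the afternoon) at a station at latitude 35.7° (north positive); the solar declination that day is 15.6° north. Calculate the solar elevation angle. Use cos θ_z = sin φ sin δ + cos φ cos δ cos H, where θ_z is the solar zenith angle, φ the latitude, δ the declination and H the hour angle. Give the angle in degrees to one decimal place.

cos θ_z = sin φ sin δ + cos φ cos δ cos H = (0.5835)(0.2689) + (0.8121)(0.9632)(0.2907) = 0.3843.
θ_z = arccos(0.3843) = 67.40°, so the elevation is 90° − 67.40° = 22.60°.

22.6°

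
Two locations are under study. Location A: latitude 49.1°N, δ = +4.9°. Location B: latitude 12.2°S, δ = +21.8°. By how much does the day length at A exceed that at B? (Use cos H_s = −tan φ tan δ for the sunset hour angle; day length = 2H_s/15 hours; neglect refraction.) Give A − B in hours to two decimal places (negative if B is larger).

+1.42 h

A: H_s = arccos(−tan 49.1° · tan 4.9°) = 95.68°, so 2H_s/15 = 12.7573 h.
B: H_s = arccos(−tan -12.2° · tan 21.8°) = 85.04°, so 2H_s/15 = 11.3387 h.
A − B = 12.7573 − 11.3387 = 1.4186 h.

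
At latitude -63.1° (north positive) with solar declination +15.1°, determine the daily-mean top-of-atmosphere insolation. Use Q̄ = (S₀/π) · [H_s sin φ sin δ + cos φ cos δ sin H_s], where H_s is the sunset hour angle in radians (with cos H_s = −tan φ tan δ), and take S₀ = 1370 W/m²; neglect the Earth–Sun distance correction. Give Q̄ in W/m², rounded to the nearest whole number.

cos H_s = −tan(-63.1°) · tan(15.1°) = 0.5318, so H_s = arccos(0.5318) = 57.87°. In radians, H_s = 1.0100.
H_s sin φ sin δ = 1.0100 × -0.8918 × 0.2605 = -0.2346.
cos φ cos δ sin H_s = 0.4524 × 0.9655 × 0.8468 = 0.3699.
Q̄ = (1370/π) × (-0.2346 + 0.3699) = 436.08 × 0.1353 = 59.00 W/m².

59 W/m²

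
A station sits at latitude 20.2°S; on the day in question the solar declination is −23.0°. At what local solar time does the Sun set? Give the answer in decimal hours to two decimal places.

−tan φ tan δ = −(-0.3679)(-0.4245) = -0.1562; H_s = arccos(-0.1562) = 98.99°.
Sunset is at 12 + H_s/15 = 12 + 6.599 = 18.599 h local solar time.

18.60 h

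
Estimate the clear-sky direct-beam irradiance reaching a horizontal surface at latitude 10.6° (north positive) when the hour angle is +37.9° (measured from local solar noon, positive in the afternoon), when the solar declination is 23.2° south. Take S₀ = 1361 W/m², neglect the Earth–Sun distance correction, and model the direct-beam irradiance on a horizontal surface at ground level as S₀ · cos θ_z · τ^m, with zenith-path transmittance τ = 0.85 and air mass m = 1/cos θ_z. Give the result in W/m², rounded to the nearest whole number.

With φ = 10.6°, δ = -23.2°, H = 37.90°: sin φ sin δ = -0.0725, cos φ cos δ cos H = 0.7129, so cos θ_z = 0.6404.
Air mass m = 1/cos θ_z = 1/0.6404 = 1.562; τ^m = 0.85^1.562 = 0.7758.
Surface direct beam = 1361 × 0.6404 × 0.7758 = 676.18 W/m².

676 W/m²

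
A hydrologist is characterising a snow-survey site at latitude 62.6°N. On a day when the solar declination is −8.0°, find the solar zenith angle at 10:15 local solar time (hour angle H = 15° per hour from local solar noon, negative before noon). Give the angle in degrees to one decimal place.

73.4°

Hour angle H = 15° × (10.25 − 12) = -26.25°.
cos θ_z = sin φ sin δ + cos φ cos δ cos H = (0.8878)(-0.1392) + (0.4602)(0.9903)(0.8969) = 0.2852.
θ_z = arccos(0.2852) = 73.43°.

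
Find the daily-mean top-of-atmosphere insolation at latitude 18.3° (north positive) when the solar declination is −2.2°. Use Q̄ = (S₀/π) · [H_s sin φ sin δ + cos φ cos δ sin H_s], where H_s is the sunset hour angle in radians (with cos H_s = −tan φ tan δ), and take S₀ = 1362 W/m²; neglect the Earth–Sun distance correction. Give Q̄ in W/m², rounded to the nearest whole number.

403 W/m²

−tan φ tan δ = −(0.3307)(-0.0384) = 0.0127; H_s = arccos(0.0127) = 89.27°. In radians, H_s = 1.5581.
H_s sin φ sin δ = 1.5581 × 0.3140 × -0.0384 = -0.0188.
cos φ cos δ sin H_s = 0.9494 × 0.9993 × 0.9999 = 0.9486.
Q̄ = (1362/π) × (-0.0188 + 0.9486) = 433.54 × 0.9298 = 403.11 W/m².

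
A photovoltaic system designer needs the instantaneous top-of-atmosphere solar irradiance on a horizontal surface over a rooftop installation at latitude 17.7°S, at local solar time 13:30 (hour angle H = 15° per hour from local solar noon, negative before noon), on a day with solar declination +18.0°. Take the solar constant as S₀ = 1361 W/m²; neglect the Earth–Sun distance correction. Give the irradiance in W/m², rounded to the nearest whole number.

Hour angle H = 15° × (13.5 − 12) = 22.50°.
With φ = -17.7°, δ = 18.0°, H = 22.50°: sin φ sin δ = -0.0940, cos φ cos δ cos H = 0.8371, so cos θ_z = 0.7431.
Top-of-atmosphere irradiance = S₀ cos θ_z = 1361 × 0.7431 = 1011.36 W/m².

1011 W/m²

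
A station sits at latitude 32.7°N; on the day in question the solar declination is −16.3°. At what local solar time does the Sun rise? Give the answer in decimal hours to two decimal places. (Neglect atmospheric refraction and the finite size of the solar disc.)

6.72 h

The sunset hour angle satisfies cos H_s = −tan φ tan δ = 0.1877, giving H_s = 79.18°.
Sunrise is at 12 − H_s/15 = 12 − 5.279 = 6.721 h local solar time.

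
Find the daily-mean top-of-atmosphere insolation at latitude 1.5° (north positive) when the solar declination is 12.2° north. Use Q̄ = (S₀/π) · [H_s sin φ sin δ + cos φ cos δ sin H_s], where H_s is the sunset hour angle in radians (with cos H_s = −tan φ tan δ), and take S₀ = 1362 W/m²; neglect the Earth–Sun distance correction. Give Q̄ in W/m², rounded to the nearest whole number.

The sunset hour angle satisfies cos H_s = −tan φ tan δ = -0.0057, giving H_s = 90.33°. In radians, H_s = 1.5766.
H_s sin φ sin δ = 1.5766 × 0.0262 × 0.2113 = 0.0087.
cos φ cos δ sin H_s = 0.9997 × 0.9774 × 1.0000 = 0.9771.
Q̄ = (1362/π) × (0.0087 + 0.9771) = 433.54 × 0.9858 = 427.38 W/m².

427 W/m²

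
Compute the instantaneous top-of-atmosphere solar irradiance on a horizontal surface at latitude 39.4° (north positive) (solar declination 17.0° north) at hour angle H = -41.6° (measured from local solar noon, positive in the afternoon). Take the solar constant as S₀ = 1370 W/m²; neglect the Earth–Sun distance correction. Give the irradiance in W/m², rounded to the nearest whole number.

1011 W/m²

cos θ_z = sin(39.4°) sin(17.0°) + cos(39.4°) cos(17.0°) cos(-41.60°) = 0.1856 + 0.5526 = 0.7382.
Top-of-atmosphere irradiance = S₀ cos θ_z = 1370 × 0.7382 = 1011.33 W/m².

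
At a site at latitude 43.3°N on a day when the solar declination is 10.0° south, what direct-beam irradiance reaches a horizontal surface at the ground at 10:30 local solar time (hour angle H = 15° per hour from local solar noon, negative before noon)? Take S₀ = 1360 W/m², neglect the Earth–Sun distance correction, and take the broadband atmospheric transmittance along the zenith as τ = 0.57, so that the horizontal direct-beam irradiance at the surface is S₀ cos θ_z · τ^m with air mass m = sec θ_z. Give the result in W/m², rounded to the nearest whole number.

262 W/m²

Hour angle H = 15° × (10.5 − 12) = -22.50°.
With φ = 43.3°, δ = -10.0°, H = -22.50°: sin φ sin δ = -0.1191, cos φ cos δ cos H = 0.6622, so cos θ_z = 0.5431.
Air mass m = 1/cos θ_z = 1/0.5431 = 1.841; τ^m = 0.57^1.841 = 0.3553.
Surface direct beam = 1360 × 0.5431 × 0.3553 = 262.43 W/m².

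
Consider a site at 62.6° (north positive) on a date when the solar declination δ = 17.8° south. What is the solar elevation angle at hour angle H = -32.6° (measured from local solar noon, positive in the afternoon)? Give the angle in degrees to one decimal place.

With φ = 62.6°, δ = -17.8°, H = -32.60°: sin φ sin δ = -0.2714, cos φ cos δ cos H = 0.3691, so cos θ_z = 0.0977.
θ_z = arccos(0.0977) = 84.39°, so the elevation is 90° − 84.39° = 5.61°.

5.6°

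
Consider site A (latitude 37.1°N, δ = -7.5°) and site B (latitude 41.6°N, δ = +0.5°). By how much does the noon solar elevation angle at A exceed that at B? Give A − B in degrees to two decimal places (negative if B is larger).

-3.50°

A: 90° − |37.1 − (-7.5)| = 45.40°.
B: 90° − |41.6 − (0.5)| = 48.90°.
A − B = 45.40 − 48.90 = -3.50°.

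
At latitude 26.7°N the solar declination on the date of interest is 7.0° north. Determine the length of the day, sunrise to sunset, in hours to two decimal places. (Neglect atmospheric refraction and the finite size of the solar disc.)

−tan φ tan δ = −(0.5029)(0.1228) = -0.0618; H_s = arccos(-0.0618) = 93.54°.
Day length = 2 H_s / 15° h⁻¹ = 187.08° / 15 = 12.472 h.

12.47 hours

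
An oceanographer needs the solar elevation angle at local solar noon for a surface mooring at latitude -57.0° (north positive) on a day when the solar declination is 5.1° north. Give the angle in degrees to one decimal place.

At local solar noon the hour angle is zero, so the elevation is 90° − |φ − δ| = 90° − |-57.0° − (5.1°)| = 90° − 62.1° = 27.9°.

27.9°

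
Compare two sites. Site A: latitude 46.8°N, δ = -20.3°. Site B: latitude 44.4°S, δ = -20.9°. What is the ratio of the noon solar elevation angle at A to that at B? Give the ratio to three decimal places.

0.344

A: 90° − |46.8 − (-20.3)| = 22.90°.
B: 90° − |-44.4 − (-20.9)| = 66.50°.
Ratio A/B = 22.9000 / 66.5000 = 0.3444.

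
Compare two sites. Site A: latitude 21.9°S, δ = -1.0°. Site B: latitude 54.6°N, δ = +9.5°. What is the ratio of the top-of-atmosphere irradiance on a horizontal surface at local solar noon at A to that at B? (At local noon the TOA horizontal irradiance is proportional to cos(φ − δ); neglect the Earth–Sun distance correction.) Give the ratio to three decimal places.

A: cos θ_z = cos(-21.9° − (-1.0°)) = 0.9342.
B: cos θ_z = cos(54.6° − (9.5°)) = 0.7059.
Ratio A/B = 0.9342 / 0.7059 = 1.3234.

1.323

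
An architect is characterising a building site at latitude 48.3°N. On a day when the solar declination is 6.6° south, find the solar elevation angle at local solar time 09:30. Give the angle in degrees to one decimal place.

26.0°

Hour angle H = 15° × (9.5 − 12) = -37.50°.
With φ = 48.3°, δ = -6.6°, H = -37.50°: sin φ sin δ = -0.0858, cos φ cos δ cos H = 0.5243, so cos θ_z = 0.4385.
θ_z = arccos(0.4385) = 63.99°, so the elevation is 90° − 63.99° = 26.01°.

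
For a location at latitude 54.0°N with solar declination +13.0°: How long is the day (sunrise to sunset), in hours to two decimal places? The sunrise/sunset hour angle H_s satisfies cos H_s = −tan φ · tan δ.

14.47 hours

cos H_s = −tan(54.0°) · tan(13.0°) = -0.3178, so H_s = arccos(-0.3178) = 108.53°.
Day length = 2 H_s / 15° h⁻¹ = 217.06° / 15 = 14.471 h.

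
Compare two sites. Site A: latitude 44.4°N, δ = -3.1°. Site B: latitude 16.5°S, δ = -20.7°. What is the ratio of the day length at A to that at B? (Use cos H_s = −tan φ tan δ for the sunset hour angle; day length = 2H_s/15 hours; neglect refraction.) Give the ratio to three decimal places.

0.902

A: H_s = arccos(−tan 44.4° · tan -3.1°) = 86.96°, so 2H_s/15 = 11.5947 h.
B: H_s = arccos(−tan -16.5° · tan -20.7°) = 96.43°, so 2H_s/15 = 12.8573 h.
Ratio A/B = 11.5947 / 12.8573 = 0.9018.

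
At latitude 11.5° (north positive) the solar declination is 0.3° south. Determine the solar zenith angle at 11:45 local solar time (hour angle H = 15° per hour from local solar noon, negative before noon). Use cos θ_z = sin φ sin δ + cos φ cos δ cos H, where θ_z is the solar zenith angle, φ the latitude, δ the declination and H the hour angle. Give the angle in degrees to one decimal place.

12.4°

Hour angle H = 15° × (11.75 − 12) = -3.75°.
cos θ_z = sin φ sin δ + cos φ cos δ cos H = (0.1994)(-0.0052) + (0.9799)(1.0000)(0.9979) = 0.9768.
θ_z = arccos(0.9768) = 12.37°.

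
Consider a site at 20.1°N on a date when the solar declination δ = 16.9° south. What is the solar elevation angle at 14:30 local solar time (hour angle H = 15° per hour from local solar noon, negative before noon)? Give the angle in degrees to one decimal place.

37.8°

Hour angle H = 15° × (14.5 − 12) = 37.50°.
cos θ_z = sin(20.1°) sin(-16.9°) + cos(20.1°) cos(-16.9°) cos(37.50°) = -0.0999 + 0.7129 = 0.6130.
θ_z = arccos(0.6130) = 52.19°, so the elevation is 90° − 52.19° = 37.81°.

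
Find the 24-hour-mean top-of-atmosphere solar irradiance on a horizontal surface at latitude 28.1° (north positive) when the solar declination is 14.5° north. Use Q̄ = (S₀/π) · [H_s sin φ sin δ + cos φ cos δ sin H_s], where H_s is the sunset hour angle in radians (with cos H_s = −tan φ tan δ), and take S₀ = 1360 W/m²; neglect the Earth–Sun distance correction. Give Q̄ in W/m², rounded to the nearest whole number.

cos H_s = −tan(28.1°) · tan(14.5°) = -0.1381, so H_s = arccos(-0.1381) = 97.94°. In radians, H_s = 1.7094.
H_s sin φ sin δ = 1.7094 × 0.4710 × 0.2504 = 0.2016.
cos φ cos δ sin H_s = 0.8821 × 0.9681 × 0.9904 = 0.8458.
Q̄ = (1360/π) × (0.2016 + 0.8458) = 432.90 × 1.0474 = 453.42 W/m².

453 W/m²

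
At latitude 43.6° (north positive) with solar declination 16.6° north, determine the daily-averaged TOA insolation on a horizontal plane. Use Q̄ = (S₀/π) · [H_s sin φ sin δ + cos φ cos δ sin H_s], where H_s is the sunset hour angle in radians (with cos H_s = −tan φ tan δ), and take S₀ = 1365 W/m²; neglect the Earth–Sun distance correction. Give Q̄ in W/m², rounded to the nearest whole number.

−tan φ tan δ = −(0.9523)(0.2981) = -0.2839; H_s = arccos(-0.2839) = 106.49°. In radians, H_s = 1.8586.
H_s sin φ sin δ = 1.8586 × 0.6896 × 0.2857 = 0.3662.
cos φ cos δ sin H_s = 0.7242 × 0.9583 × 0.9589 = 0.6655.
Q̄ = (1365/π) × (0.3662 + 0.6655) = 434.49 × 1.0317 = 448.26 W/m².

448 W/m²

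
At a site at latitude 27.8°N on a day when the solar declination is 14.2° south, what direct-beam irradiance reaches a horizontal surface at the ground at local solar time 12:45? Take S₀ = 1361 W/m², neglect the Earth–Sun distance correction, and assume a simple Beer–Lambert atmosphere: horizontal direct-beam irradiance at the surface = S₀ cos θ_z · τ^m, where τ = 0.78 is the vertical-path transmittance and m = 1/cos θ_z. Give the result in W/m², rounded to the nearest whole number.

703 W/m²

Hour angle H = 15° × (12.75 − 12) = 11.25°.
With φ = 27.8°, δ = -14.2°, H = 11.25°: sin φ sin δ = -0.1144, cos φ cos δ cos H = 0.8411, so cos θ_z = 0.7267.
Air mass m = 1/cos θ_z = 1/0.7267 = 1.376; τ^m = 0.78^1.376 = 0.7104.
Surface direct beam = 1361 × 0.7267 × 0.7104 = 702.61 W/m².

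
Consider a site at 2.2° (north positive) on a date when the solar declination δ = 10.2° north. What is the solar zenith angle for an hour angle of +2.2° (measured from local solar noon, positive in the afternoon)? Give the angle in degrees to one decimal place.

cos θ_z = sin(2.2°) sin(10.2°) + cos(2.2°) cos(10.2°) cos(2.20°) = 0.0068 + 0.9827 = 0.9895.
θ_z = arccos(0.9895) = 8.31°.

8.3°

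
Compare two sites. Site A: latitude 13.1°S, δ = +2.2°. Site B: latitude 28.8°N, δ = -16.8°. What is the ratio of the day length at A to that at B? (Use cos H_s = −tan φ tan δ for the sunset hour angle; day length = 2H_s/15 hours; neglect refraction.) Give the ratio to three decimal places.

1.112

A: H_s = arccos(−tan -13.1° · tan 2.2°) = 89.49°, so 2H_s/15 = 11.9320 h.
B: H_s = arccos(−tan 28.8° · tan -16.8°) = 80.45°, so 2H_s/15 = 10.7267 h.
Ratio A/B = 11.9320 / 10.7267 = 1.1124.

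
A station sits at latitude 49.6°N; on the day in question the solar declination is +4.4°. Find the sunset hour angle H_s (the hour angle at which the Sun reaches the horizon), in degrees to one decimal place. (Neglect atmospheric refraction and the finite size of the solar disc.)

95.2°

−tan φ tan δ = −(1.1750)(0.0769) = -0.0904; H_s = arccos(-0.0904) = 95.19°.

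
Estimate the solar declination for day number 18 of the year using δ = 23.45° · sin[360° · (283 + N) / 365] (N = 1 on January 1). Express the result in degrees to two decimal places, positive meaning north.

360 × (283 + 18) / 365 = 296.877°; sin(296.877°) = -0.8920.
δ = 23.45 × -0.8920 = -20.917° ≈ -20.92°.

-20.92°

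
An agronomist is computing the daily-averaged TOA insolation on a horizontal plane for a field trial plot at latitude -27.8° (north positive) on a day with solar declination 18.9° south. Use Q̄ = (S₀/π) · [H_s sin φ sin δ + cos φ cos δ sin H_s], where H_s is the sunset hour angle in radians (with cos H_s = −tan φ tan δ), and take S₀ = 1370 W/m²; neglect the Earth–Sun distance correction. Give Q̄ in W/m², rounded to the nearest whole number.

474 W/m²

cos H_s = −tan(-27.8°) · tan(-18.9°) = -0.1805, so H_s = arccos(-0.1805) = 100.40°. In radians, H_s = 1.7523.
H_s sin φ sin δ = 1.7523 × -0.4664 × -0.3239 = 0.2647.
cos φ cos δ sin H_s = 0.8846 × 0.9461 × 0.9836 = 0.8232.
Q̄ = (1370/π) × (0.2647 + 0.8232) = 436.08 × 1.0879 = 474.41 W/m².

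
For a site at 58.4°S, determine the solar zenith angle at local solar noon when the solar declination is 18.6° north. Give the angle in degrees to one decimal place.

At local solar noon the hour angle is zero, so the zenith angle is |φ − δ| = |-58.4° − (18.6°)| = 77.0°.

77.0°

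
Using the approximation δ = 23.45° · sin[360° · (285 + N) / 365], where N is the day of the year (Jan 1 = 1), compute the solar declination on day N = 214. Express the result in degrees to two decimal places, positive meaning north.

+17.38°

360 × (285 + 214) / 365 = 492.164°; sin(492.164°) = 0.7412.
δ = 23.45 × 0.7412 = 17.381° ≈ +17.38°.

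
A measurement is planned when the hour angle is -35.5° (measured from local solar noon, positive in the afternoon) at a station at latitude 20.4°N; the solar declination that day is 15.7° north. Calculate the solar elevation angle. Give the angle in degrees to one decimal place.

56.0°

With φ = 20.4°, δ = 15.7°, H = -35.50°: sin φ sin δ = 0.0943, cos φ cos δ cos H = 0.7346, so cos θ_z = 0.8289.
θ_z = arccos(0.8289) = 34.01°, so the elevation is 90° − 34.01° = 55.99°.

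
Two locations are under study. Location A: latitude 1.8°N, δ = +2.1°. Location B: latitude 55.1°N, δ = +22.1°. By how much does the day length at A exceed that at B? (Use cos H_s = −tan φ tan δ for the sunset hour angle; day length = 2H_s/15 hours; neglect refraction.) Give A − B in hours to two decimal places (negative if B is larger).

-4.74 h

A: H_s = arccos(−tan 1.8° · tan 2.1°) = 90.07°, so 2H_s/15 = 12.0093 h.
B: H_s = arccos(−tan 55.1° · tan 22.1°) = 125.60°, so 2H_s/15 = 16.7467 h.
A − B = 12.0093 − 16.7467 = -4.7374 h.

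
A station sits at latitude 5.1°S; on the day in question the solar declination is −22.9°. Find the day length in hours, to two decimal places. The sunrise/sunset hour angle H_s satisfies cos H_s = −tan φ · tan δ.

12.29 hours

The sunset hour angle satisfies cos H_s = −tan φ tan δ = -0.0377, giving H_s = 92.16°.
Day length = 2 H_s / 15° h⁻¹ = 184.32° / 15 = 12.288 h.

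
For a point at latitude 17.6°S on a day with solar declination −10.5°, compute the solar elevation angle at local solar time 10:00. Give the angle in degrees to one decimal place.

60.1°

Hour angle H = 15° × (10 − 12) = -30.00°.
cos θ_z = sin φ sin δ + cos φ cos δ cos H = (-0.3024)(-0.1822) + (0.9532)(0.9833)(0.8660) = 0.8668.
θ_z = arccos(0.8668) = 29.91°, so the elevation is 90° − 29.91° = 60.09°.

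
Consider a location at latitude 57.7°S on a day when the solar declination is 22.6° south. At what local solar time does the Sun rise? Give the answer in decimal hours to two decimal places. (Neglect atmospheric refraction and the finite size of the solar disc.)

3.25 h

−tan φ tan δ = −(-1.5818)(-0.4163) = -0.6585; H_s = arccos(-0.6585) = 131.19°.
Sunrise is at 12 − H_s/15 = 12 − 8.746 = 3.254 h local solar time.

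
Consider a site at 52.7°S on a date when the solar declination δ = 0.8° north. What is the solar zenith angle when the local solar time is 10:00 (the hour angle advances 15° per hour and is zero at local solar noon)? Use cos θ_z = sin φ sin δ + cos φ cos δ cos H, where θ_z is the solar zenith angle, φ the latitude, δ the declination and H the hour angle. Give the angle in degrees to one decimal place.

Hour angle H = 15° × (10 − 12) = -30.00°.
cos θ_z = sin φ sin δ + cos φ cos δ cos H = (-0.7955)(0.0140) + (0.6060)(0.9999)(0.8660) = 0.5136.
θ_z = arccos(0.5136) = 59.10°.

59.1°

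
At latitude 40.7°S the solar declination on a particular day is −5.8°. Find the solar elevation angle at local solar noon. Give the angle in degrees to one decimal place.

55.1°

At local solar noon the hour angle is zero, so the elevation is 90° − |φ − δ| = 90° − |-40.7° − (-5.8°)| = 90° − 34.9° = 55.1°.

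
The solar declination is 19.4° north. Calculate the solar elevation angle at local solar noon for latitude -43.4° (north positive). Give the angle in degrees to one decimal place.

At local solar noon the hour angle is zero, so the elevation is 90° − |φ − δ| = 90° − |-43.4° − (19.4°)| = 90° − 62.8° = 27.2°.

27.2°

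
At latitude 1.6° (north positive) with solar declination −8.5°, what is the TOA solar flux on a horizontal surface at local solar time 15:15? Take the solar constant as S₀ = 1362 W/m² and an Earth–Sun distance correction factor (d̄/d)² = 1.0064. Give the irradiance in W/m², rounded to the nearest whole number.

Hour angle H = 15° × (15.25 − 12) = 48.75°.
cos θ_z = sin(1.6°) sin(-8.5°) + cos(1.6°) cos(-8.5°) cos(48.75°) = -0.0041 + 0.6518 = 0.6477.
Top-of-atmosphere irradiance = S₀ (d̄/d)² cos θ_z = 1362 × 1.0064 × 0.6477 = 887.81 W/m².

888 W/m²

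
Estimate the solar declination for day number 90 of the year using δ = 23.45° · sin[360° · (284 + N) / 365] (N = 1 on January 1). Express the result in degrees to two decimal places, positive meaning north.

360 × (284 + 90) / 365 = 368.877°; sin(368.877°) = 0.1543.
δ = 23.45 × 0.1543 = 3.618° ≈ +3.62°.

+3.62°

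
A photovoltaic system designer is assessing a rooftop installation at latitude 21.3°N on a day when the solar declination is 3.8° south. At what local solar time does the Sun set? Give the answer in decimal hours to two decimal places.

cos H_s = −tan(21.3°) · tan(-3.8°) = 0.0259, so H_s = arccos(0.0259) = 88.52°.
Sunset is at 12 + H_s/15 = 12 + 5.901 = 17.901 h local solar time.

17.90 h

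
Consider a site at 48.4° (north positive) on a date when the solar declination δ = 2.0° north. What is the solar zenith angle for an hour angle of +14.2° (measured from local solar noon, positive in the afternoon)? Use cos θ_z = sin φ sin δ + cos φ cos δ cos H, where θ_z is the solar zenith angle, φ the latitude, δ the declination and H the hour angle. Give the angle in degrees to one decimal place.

48.0°

cos θ_z = sin(48.4°) sin(2.0°) + cos(48.4°) cos(2.0°) cos(14.20°) = 0.0261 + 0.6432 = 0.6693.
θ_z = arccos(0.6693) = 47.99°.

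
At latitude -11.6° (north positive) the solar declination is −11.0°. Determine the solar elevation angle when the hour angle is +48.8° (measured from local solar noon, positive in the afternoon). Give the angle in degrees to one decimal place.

cos θ_z = sin(-11.6°) sin(-11.0°) + cos(-11.6°) cos(-11.0°) cos(48.80°) = 0.0384 + 0.6334 = 0.6718.
θ_z = arccos(0.6718) = 47.79°, so the elevation is 90° − 47.79° = 42.21°.

42.2°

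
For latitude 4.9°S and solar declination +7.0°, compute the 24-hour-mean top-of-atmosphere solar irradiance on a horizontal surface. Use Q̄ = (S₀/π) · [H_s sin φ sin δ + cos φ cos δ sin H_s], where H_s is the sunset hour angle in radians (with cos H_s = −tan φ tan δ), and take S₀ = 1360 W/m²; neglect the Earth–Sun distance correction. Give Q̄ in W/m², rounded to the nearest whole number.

The sunset hour angle satisfies cos H_s = −tan φ tan δ = 0.0105, giving H_s = 89.40°. In radians, H_s = 1.5603.
H_s sin φ sin δ = 1.5603 × -0.0854 × 0.1219 = -0.0162.
cos φ cos δ sin H_s = 0.9963 × 0.9925 × 0.9999 = 0.9887.
Q̄ = (1360/π) × (-0.0162 + 0.9887) = 432.90 × 0.9725 = 421.00 W/m².

421 W/m²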